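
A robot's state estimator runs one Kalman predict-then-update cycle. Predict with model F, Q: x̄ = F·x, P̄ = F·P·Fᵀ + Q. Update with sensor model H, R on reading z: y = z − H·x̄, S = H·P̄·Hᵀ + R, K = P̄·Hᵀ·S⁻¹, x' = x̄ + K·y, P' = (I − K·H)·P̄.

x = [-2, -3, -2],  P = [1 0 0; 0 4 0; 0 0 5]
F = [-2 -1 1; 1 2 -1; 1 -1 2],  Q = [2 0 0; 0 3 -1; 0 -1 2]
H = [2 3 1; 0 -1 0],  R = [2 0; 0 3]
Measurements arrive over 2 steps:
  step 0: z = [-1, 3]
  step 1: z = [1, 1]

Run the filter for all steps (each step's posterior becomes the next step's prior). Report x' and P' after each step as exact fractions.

step 0: x' = [6838/1343, -3885/1343, -3762/1343], P' = [5673/1343 -3087/1343 -1443/1343; -3087/1343 3363/1343 -3753/1343; -1443/1343 -3753/1343 14949/1343]
step 1: x' = [-2139134/1159385, -1356289/2318770, 13698009/2318770], P' = [6370294/1159385 -2726313/1159385 -3481937/1159385; -2726313/1159385 6353157/2318770 -8100087/2318770; -3481937/1159385 -8100087/2318770 38193577/2318770]

step 0: x̄ = F·x = [5, -6, -3]
step 0: P̄ = F·P·Fᵀ + Q = [15 -15 12; -15 25 -18; 12 -18 27]
step 0: y = z − H·x̄ = [10, -3]
step 0: S = H·P̄·Hᵀ + R = [74 -27; -27 28]
step 0: K = P̄·Hᵀ·S⁻¹ = [321/1343 1029/1343; 81/1343 -1121/1343; 402/1343 1251/1343]
step 0: x' = x̄ + K·y = [6838/1343, -3885/1343, -3762/1343]
step 0: P' = (I − K·H)·P̄ = [5673/1343 -3087/1343 -1443/1343; -3087/1343 3363/1343 -3753/1343; -1443/1343 -3753/1343 14949/1343]
step 1: x̄ = F·x = [-13553/1343, 2830/1343, 3199/1343]
step 1: P̄ = F·P·Fᵀ + Q = [44620/1343 -33174/1343 34416/1343; -33174/1343 43653/1343 -55589/1343; 34416/1343 -55589/1343 86932/1343]
step 1: y = z − H·x̄ = [16760/1343, 4173/1343]
step 1: S = H·P̄·Hᵀ + R = [67017/1343 -9022/1343; -9022/1343 47682/1343]
step 1: K = P̄·Hᵀ·S⁻¹ = [539856/1159385 908771/1159385; 13533/1159385 -2117719/2318770; -8608/1159385 2700029/2318770]
step 1: x' = x̄ + K·y = [-2139134/1159385, -1356289/2318770, 13698009/2318770]
step 1: P' = (I − K·H)·P̄ = [6370294/1159385 -2726313/1159385 -3481937/1159385; -2726313/1159385 6353157/2318770 -8100087/2318770; -3481937/1159385 -8100087/2318770 38193577/2318770]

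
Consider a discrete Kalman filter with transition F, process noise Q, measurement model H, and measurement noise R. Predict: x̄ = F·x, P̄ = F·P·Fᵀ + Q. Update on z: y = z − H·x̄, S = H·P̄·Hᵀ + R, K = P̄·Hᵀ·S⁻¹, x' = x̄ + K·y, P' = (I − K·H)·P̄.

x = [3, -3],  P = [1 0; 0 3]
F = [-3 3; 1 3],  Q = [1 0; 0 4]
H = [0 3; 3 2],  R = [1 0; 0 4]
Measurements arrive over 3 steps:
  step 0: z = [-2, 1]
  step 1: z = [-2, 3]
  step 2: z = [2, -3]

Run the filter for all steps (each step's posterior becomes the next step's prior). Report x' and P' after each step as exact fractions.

step 0: x' = [6425/17051, -29006/51153], P' = [8156/17051 -1184/17051; -1184/17051 5600/51153]
step 1: x' = [22714883/19072705, -12254287/19072705], P' = [8822836/19072705 -1298464/19072705; -1298464/19072705 6183928/57218115]
step 2: x' = [-34911356339/20780350851, 42010159538/62341052553], P' = [3199172820/6926783617 -1411715216/20780350851; -1411715216/20780350851 6735461456/62341052553]

step 0: x̄ = F·x = [-18, -6]
step 0: P̄ = F·P·Fᵀ + Q = [37 24; 24 32]
step 0: y = z − H·x̄ = [16, 67]
step 0: S = H·P̄·Hᵀ + R = [289 408; 408 753]
step 0: K = P̄·Hᵀ·S⁻¹ = [-3552/17051 325/1003; 5600/17051 8/3009]
step 0: x' = x̄ + K·y = [6425/17051, -29006/51153]
step 0: P' = (I − K·H)·P̄ = [8156/17051 -1184/17051; -1184/17051 5600/51153]
step 1: x̄ = F·x = [-48281/17051, -22581/17051]
step 1: P̄ = F·P·Fᵀ + Q = [128567/17051 -564/17051; -564/17051 86056/17051]
step 1: y = z − H·x̄ = [33641/17051, 241158/17051]
step 1: S = H·P̄·Hᵀ + R = [791555/17051 511260/17051; 511260/17051 1562763/17051]
step 1: K = P̄·Hᵀ·S⁻¹ = [-3895392/19072705 1193579/3814541; 6183928/19072705 34084/11443623]
step 1: x' = x̄ + K·y = [22714883/19072705, -12254287/19072705]
step 1: P' = (I − K·H)·P̄ = [8822836/19072705 -1298464/19072705; -1298464/19072705 6183928/57218115]
step 2: x̄ = F·x = [-20981502/3814541, -14047978/19072705]
step 2: P̄ = F·P·Fᵀ + Q = [28080473/3814541 -25188/3814541; -25188/3814541 95874656/19072705]
step 2: y = z − H·x̄ = [80289344/19072705, 285600371/19072705]
step 2: S = H·P̄·Hᵀ + R = [881944609/19072705 574114476/19072705; 574114476/19072705 1721899449/19072705]
step 2: K = P̄·Hᵀ·S⁻¹ = [-1411715216/6926783617 499406249/1598488527; 6735461456/20780350851 14720884/4795465581]
step 2: x' = x̄ + K·y = [-34911356339/20780350851, 42010159538/62341052553]
step 2: P' = (I − K·H)·P̄ = [3199172820/6926783617 -1411715216/20780350851; -1411715216/20780350851 6735461456/62341052553]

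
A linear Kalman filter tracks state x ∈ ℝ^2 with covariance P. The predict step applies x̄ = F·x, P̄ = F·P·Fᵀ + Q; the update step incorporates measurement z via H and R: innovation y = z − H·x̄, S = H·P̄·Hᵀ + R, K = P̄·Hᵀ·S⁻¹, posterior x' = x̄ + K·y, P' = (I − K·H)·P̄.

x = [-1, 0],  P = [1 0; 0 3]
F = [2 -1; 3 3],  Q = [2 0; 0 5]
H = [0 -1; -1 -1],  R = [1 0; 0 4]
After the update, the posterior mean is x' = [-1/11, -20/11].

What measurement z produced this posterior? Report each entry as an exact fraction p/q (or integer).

x̄ = F·x = [-2, -3]
P̄ = F·P·Fᵀ + Q = [9 -3; -3 41]
S = H·P̄·Hᵀ + R = [42 38; 38 48]
K = P̄·Hᵀ·S⁻¹ = [93/143 -183/286; -131/143 -19/286]
x' − x̄ = [21/11, 13/11] = K·y
y = (KᵀK)⁻¹·Kᵀ·(x' − x̄) = [-1, -4]
z = y + H·x̄ = [-1, -4] + [3, 5] = [2, 1]

z = [2, 1]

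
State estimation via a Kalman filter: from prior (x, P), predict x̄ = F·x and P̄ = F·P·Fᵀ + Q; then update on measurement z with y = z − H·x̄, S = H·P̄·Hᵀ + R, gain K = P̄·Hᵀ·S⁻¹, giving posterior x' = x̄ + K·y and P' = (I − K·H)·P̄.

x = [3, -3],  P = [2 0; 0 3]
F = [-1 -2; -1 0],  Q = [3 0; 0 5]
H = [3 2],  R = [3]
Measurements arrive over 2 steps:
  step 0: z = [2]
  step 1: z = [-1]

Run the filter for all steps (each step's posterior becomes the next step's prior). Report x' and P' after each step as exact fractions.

step 0: x̄ = F·x = [3, -3]
step 0: P̄ = F·P·Fᵀ + Q = [17 2; 2 7]
step 0: y = z − H·x̄ = [-1]
step 0: S = H·P̄·Hᵀ + R = [208]
step 0: K = P̄·Hᵀ·S⁻¹ = [55/208; 5/52]
step 0: x' = x̄ + K·y = [569/208, -161/52]
step 0: P' = (I − K·H)·P̄ = [511/208 -171/52; -171/52 66/13]
step 1: x̄ = F·x = [719/208, -569/208]
step 1: P̄ = F·P·Fᵀ + Q = [2623/208 -857/208; -857/208 1551/208]
step 1: y = z − H·x̄ = [-1227/208]
step 1: S = H·P̄·Hᵀ + R = [20151/208]
step 1: K = P̄·Hᵀ·S⁻¹ = [6155/20151; 59/2239]
step 1: x' = x̄ + K·y = [11116/6717, -6473/2239]
step 1: P' = (I − K·H)·P̄ = [71981/20151 -10971/2239; -10971/2239 16545/2239]

step 0: x' = [569/208, -161/52], P' = [511/208 -171/52; -171/52 66/13]
step 1: x' = [11116/6717, -6473/2239], P' = [71981/20151 -10971/2239; -10971/2239 16545/2239]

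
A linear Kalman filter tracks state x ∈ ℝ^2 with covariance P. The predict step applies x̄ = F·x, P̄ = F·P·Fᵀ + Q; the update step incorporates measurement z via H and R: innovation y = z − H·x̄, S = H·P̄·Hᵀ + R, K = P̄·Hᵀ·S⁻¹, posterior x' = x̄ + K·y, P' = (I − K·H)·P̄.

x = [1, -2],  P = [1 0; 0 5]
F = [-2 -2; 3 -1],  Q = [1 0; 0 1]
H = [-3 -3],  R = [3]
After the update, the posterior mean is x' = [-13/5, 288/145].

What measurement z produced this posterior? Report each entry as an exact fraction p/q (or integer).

z = [2]

x̄ = F·x = [2, 5]
P̄ = F·P·Fᵀ + Q = [25 4; 4 15]
S = H·P̄·Hᵀ + R = [435]
K = P̄·Hᵀ·S⁻¹ = [-1/5; -19/145]
x' − x̄ = [-23/5, -437/145] = K·y
y = (KᵀK)⁻¹·Kᵀ·(x' − x̄) = [23]
z = y + H·x̄ = [23] + [-21] = [2]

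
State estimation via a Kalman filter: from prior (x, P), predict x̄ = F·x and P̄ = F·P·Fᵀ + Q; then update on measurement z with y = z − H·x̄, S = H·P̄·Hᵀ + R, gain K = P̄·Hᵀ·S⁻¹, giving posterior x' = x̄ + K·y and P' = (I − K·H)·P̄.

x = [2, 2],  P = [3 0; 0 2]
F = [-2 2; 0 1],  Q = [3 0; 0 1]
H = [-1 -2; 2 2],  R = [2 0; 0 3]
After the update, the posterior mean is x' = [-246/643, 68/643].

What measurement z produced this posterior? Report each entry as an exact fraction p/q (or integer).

x̄ = F·x = [0, 2]
P̄ = F·P·Fᵀ + Q = [23 4; 4 3]
S = H·P̄·Hᵀ + R = [53 -82; -82 139]
K = P̄·Hᵀ·S⁻¹ = [119/643 320/643; -242/643 -78/643]
x' − x̄ = [-246/643, -1218/643] = K·y
y = (KᵀK)⁻¹·Kᵀ·(x' − x̄) = [6, -3]
z = y + H·x̄ = [6, -3] + [-4, 4] = [2, 1]

z = [2, 1]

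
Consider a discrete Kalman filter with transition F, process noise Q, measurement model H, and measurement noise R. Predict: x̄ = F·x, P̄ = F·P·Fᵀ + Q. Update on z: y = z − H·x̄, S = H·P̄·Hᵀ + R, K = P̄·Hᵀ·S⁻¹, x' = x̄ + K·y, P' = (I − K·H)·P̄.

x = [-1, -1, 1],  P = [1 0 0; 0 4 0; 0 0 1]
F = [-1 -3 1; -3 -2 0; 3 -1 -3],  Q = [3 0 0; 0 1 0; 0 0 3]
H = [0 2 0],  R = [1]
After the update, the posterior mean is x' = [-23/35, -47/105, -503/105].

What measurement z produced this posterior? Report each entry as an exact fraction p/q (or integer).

x̄ = F·x = [5, 5, -5]
P̄ = F·P·Fᵀ + Q = [41 27 6; 27 26 -1; 6 -1 25]
S = H·P̄·Hᵀ + R = [105]
K = P̄·Hᵀ·S⁻¹ = [18/35; 52/105; -2/105]
x' − x̄ = [-198/35, -572/105, 22/105] = K·y
y = (KᵀK)⁻¹·Kᵀ·(x' − x̄) = [-11]
z = y + H·x̄ = [-11] + [10] = [-1]

z = [-1]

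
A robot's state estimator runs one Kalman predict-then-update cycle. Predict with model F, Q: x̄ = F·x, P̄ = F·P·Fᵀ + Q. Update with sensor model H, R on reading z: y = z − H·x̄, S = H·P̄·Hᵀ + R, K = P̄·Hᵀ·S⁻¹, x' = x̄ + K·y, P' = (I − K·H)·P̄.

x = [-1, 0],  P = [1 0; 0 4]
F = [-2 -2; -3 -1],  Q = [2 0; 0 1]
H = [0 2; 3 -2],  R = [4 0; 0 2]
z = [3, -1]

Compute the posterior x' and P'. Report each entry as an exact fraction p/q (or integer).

x' = [206/281, 451/281]
P' = [179/281 175/281; 175/281 259/281]

x̄ = F·x = [2, 3]
P̄ = F·P·Fᵀ + Q = [22 14; 14 14]
y = z − H·x̄ = [-3, -1]
S = H·P̄·Hᵀ + R = [60 28; 28 88]
K = P̄·Hᵀ·S⁻¹ = [175/562 187/562; 259/562 7/562]
x' = x̄ + K·y = [206/281, 451/281]
P' = (I − K·H)·P̄ = [179/281 175/281; 175/281 259/281]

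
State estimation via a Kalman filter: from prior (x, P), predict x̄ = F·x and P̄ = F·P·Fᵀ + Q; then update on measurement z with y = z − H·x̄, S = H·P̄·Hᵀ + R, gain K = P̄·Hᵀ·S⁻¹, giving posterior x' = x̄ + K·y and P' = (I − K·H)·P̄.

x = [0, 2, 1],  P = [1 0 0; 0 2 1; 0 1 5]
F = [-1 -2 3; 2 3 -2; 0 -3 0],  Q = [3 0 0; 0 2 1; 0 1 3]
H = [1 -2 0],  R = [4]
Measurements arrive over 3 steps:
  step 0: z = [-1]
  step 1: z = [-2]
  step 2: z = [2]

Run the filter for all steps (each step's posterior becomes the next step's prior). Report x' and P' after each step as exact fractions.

step 0: x' = [555/301, 444/301, -1606/301], P' = [2096/301 834/301 -1772/301; 834/301 607/301 -936/301; -1772/301 -936/301 5696/301]
step 1: x' = [-965674/670459, 221556/670459, -366544/670459], P' = [6239144/670459 2659022/670459 -2843188/670459; 2659022/670459 1768491/670459 -1513858/670459; -2843188/670459 -1513858/670459 7109570/670459]
step 2: x' = [-559877746/1208884855, -297424424/241776971, -1055327876/1208884855], P' = [11741782656/1208884855 1022681042/241776971 -5627276584/1208884855; 1022681042/241776971 676832513/241776971 -607839344/241776971; -5627276584/1208884855 -607839344/241776971 13354269176/1208884855]

step 0: x̄ = F·x = [-1, 4, -6]
step 0: P̄ = F·P·Fᵀ + Q = [45 -31 3; -31 32 -11; 3 -11 21]
step 0: y = z − H·x̄ = [8]
step 0: S = H·P̄·Hᵀ + R = [301]
step 0: K = P̄·Hᵀ·S⁻¹ = [107/301; -95/301; 25/301]
step 0: x' = x̄ + K·y = [555/301, 444/301, -1606/301]
step 0: P' = (I − K·H)·P̄ = [2096/301 834/301 -1772/301; 834/301 607/301 -936/301; -1772/301 -936/301 5696/301]
step 1: x̄ = F·x = [-6261/301, 5654/301, -1332/301]
step 1: P̄ = F·P·Fᵀ + Q = [81891/301 -74192/301 14568/301; -74192/301 72649/301 -15782/301; 14568/301 -15782/301 6366/301]
step 1: y = z − H·x̄ = [16967/301]
step 1: S = H·P̄·Hᵀ + R = [670459/301]
step 1: K = P̄·Hᵀ·S⁻¹ = [230275/670459; -219490/670459; 46132/670459]
step 1: x' = x̄ + K·y = [-965674/670459, 221556/670459, -366544/670459]
step 1: P' = (I − K·H)·P̄ = [6239144/670459 2659022/670459 -2843188/670459; 2659022/670459 1768491/670459 -1513858/670459; -2843188/670459 -1513858/670459 7109570/670459]
step 2: x̄ = F·x = [-577070/670459, -533592/670459, -664668/670459]
step 2: P̄ = F·P·Fᵀ + Q = [125172127/670459 -126785466/670459 32212734/670459; -126785466/670459 143472257/670459 -40283240/670459; 32212734/670459 -40283240/670459 17927796/670459]
step 2: y = z − H·x̄ = [850804/670459]
step 2: S = H·P̄·Hᵀ + R = [1208884855/670459]
step 2: K = P̄·Hᵀ·S⁻¹ = [378743059/1208884855; -82745996/241776971; 112779214/1208884855]
step 2: x' = x̄ + K·y = [-559877746/1208884855, -297424424/241776971, -1055327876/1208884855]
step 2: P' = (I − K·H)·P̄ = [11741782656/1208884855 1022681042/241776971 -5627276584/1208884855; 1022681042/241776971 676832513/241776971 -607839344/241776971; -5627276584/1208884855 -607839344/241776971 13354269176/1208884855]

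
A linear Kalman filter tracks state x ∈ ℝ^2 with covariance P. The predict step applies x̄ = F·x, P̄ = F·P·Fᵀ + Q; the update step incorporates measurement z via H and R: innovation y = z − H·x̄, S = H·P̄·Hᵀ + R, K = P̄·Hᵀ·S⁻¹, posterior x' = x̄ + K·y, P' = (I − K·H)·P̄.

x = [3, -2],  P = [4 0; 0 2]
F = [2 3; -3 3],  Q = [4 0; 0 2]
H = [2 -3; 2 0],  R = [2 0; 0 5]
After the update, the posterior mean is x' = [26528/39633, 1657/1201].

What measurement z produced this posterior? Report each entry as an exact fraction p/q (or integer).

z = [-3, 2]

x̄ = F·x = [0, -15]
P̄ = F·P·Fᵀ + Q = [38 -6; -6 56]
S = H·P̄·Hᵀ + R = [730 188; 188 157]
K = P̄·Hᵀ·S⁻¹ = [235/39633 18904/39633; -394/1201 380/1201]
x' − x̄ = [26528/39633, 19672/1201] = K·y
y = (KᵀK)⁻¹·Kᵀ·(x' − x̄) = [-48, 2]
z = y + H·x̄ = [-48, 2] + [45, 0] = [-3, 2]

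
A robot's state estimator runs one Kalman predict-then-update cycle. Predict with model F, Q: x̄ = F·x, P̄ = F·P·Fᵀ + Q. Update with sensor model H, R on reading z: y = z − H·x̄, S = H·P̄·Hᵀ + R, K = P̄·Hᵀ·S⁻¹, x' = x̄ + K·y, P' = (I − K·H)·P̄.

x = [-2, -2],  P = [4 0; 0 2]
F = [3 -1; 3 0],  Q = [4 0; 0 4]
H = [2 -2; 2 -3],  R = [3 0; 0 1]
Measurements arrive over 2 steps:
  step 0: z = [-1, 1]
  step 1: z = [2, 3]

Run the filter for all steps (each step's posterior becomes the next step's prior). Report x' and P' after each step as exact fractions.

step 0: x' = [-4576/1867, -3722/1867], P' = [12030/1867 8556/1867; 8556/1867 6264/1867]
step 1: x' = [-208560/266273, -2076982/1331365], P' = [4544294/798819 3244454/798819; 3244454/798819 11965006/3994095]

step 0: x̄ = F·x = [-4, -6]
step 0: P̄ = F·P·Fᵀ + Q = [42 36; 36 40]
step 0: y = z − H·x̄ = [-5, -9]
step 0: S = H·P̄·Hᵀ + R = [43 48; 48 97]
step 0: K = P̄·Hᵀ·S⁻¹ = [2316/1867 -1608/1867; 1528/1867 -1680/1867]
step 0: x' = x̄ + K·y = [-4576/1867, -3722/1867]
step 0: P' = (I − K·H)·P̄ = [12030/1867 8556/1867; 8556/1867 6264/1867]
step 1: x̄ = F·x = [-10006/1867, -13728/1867]
step 1: P̄ = F·P·Fᵀ + Q = [70666/1867 82602/1867; 82602/1867 115738/1867]
step 1: y = z − H·x̄ = [-3710/1867, -15571/1867]
step 1: S = H·P̄·Hᵀ + R = [90401/1867 151072/1867; 151072/1867 334949/1867]
step 1: K = P̄·Hᵀ·S⁻¹ = [866560/798819 -644774/798819; 2838176/3994095 -3450478/3994095]
step 1: x' = x̄ + K·y = [-208560/266273, -2076982/1331365]
step 1: P' = (I − K·H)·P̄ = [4544294/798819 3244454/798819; 3244454/798819 11965006/3994095]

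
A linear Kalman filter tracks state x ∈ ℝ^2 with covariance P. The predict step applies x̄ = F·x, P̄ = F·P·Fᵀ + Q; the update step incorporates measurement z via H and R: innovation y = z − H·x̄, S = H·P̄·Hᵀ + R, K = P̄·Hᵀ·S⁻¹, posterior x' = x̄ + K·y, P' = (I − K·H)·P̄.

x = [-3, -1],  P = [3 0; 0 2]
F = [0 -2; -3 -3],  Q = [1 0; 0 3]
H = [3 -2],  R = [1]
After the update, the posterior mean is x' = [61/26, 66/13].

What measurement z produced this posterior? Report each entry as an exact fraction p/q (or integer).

x̄ = F·x = [2, 12]
P̄ = F·P·Fᵀ + Q = [9 12; 12 48]
S = H·P̄·Hᵀ + R = [130]
K = P̄·Hᵀ·S⁻¹ = [3/130; -6/13]
x' − x̄ = [9/26, -90/13] = K·y
y = (KᵀK)⁻¹·Kᵀ·(x' − x̄) = [15]
z = y + H·x̄ = [15] + [-18] = [-3]

z = [-3]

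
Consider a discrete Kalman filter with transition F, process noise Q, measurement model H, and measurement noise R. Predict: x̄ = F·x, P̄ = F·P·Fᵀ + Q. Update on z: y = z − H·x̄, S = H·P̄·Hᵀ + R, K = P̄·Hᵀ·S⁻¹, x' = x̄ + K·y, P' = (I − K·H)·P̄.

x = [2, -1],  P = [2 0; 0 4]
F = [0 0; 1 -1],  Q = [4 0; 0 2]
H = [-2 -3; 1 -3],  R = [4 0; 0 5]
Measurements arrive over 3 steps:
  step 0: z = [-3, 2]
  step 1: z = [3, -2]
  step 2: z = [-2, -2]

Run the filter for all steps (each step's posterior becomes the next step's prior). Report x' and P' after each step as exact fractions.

step 0: x̄ = F·x = [0, 3]
step 0: P̄ = F·P·Fᵀ + Q = [4 0; 0 8]
step 0: y = z − H·x̄ = [6, 11]
step 0: S = H·P̄·Hᵀ + R = [92 64; 64 81]
step 0: K = P̄·Hᵀ·S⁻¹ = [-226/839 220/839; -102/839 -168/839]
step 0: x' = x̄ + K·y = [1064/839, 57/839]
step 0: P' = (I − K·H)·P̄ = [668/839 -144/839; -144/839 232/839]
step 1: x̄ = F·x = [0, 1007/839]
step 1: P̄ = F·P·Fᵀ + Q = [4 0; 0 2866/839]
step 1: y = z − H·x̄ = [5538/839, 1343/839]
step 1: S = H·P̄·Hᵀ + R = [42574/839 19082/839; 19082/839 33345/839]
step 1: K = P̄·Hᵀ·S⁻¹ = [-171544/629027 23068/89861; -73083/629027 -17196/89861]
step 1: x' = x̄ + K·y = [-873836/629027, 79901/629027]
step 1: P' = (I − K·H)·P̄ = [497852/629027 -103176/629027; -103176/629027 166228/629027]
step 2: x̄ = F·x = [0, -953737/629027]
step 2: P̄ = F·P·Fᵀ + Q = [4 0; 0 2128486/629027]
step 2: y = z − H·x̄ = [-4119265/629027, -4119265/629027]
step 2: S = H·P̄·Hᵀ + R = [31736914/629027 14124158/629027; 14124158/629027 24817617/629027]
step 2: K = P̄·Hᵀ·S⁻¹ = [-127518784/467501981 119970460/467501981; -54276393/467501981 -89396412/467501981]
step 2: x' = x̄ + K·y = [49431180/467501981, 232028864/467501981]
step 2: P' = (I − K·H)·P̄ = [369975812/467501981 -76625496/467501981; -76625496/467501981 123452188/467501981]

step 0: x' = [1064/839, 57/839], P' = [668/839 -144/839; -144/839 232/839]
step 1: x' = [-873836/629027, 79901/629027], P' = [497852/629027 -103176/629027; -103176/629027 166228/629027]
step 2: x' = [49431180/467501981, 232028864/467501981], P' = [369975812/467501981 -76625496/467501981; -76625496/467501981 123452188/467501981]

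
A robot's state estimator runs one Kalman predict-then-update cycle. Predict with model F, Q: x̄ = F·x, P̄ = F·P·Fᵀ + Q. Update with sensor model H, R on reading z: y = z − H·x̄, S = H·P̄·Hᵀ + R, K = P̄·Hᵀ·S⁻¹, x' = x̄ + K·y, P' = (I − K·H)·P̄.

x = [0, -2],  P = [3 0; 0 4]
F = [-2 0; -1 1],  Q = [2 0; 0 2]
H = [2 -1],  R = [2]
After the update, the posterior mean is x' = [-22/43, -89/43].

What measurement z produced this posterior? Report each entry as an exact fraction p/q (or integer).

x̄ = F·x = [0, -2]
P̄ = F·P·Fᵀ + Q = [14 6; 6 9]
S = H·P̄·Hᵀ + R = [43]
K = P̄·Hᵀ·S⁻¹ = [22/43; 3/43]
x' − x̄ = [-22/43, -3/43] = K·y
y = (KᵀK)⁻¹·Kᵀ·(x' − x̄) = [-1]
z = y + H·x̄ = [-1] + [2] = [1]

z = [1]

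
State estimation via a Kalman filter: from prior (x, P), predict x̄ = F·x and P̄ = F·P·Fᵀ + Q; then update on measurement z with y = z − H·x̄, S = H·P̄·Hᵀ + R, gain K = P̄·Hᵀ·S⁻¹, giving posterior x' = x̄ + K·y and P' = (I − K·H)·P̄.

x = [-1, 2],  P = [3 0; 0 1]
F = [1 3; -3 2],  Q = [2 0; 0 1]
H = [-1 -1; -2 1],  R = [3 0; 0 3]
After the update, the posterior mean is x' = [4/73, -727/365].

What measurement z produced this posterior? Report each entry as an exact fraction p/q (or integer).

x̄ = F·x = [5, 7]
P̄ = F·P·Fᵀ + Q = [14 -3; -3 32]
S = H·P̄·Hᵀ + R = [43 -7; -7 103]
K = P̄·Hᵀ·S⁻¹ = [-45/146 -47/146; -907/1460 477/1460]
x' − x̄ = [-361/73, -3282/365] = K·y
y = (KᵀK)⁻¹·Kᵀ·(x' − x̄) = [15, 1]
z = y + H·x̄ = [15, 1] + [-12, -3] = [3, -2]

z = [3, -2]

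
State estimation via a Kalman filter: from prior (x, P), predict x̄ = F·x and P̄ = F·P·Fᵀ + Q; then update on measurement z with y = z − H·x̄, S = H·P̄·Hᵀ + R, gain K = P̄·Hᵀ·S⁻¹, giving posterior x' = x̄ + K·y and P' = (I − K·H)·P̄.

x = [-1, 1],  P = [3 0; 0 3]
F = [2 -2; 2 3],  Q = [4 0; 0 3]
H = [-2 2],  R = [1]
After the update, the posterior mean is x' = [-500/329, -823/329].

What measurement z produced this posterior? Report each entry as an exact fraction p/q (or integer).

x̄ = F·x = [-4, 1]
P̄ = F·P·Fᵀ + Q = [28 -6; -6 42]
S = H·P̄·Hᵀ + R = [329]
K = P̄·Hᵀ·S⁻¹ = [-68/329; 96/329]
x' − x̄ = [816/329, -1152/329] = K·y
y = (KᵀK)⁻¹·Kᵀ·(x' − x̄) = [-12]
z = y + H·x̄ = [-12] + [10] = [-2]

z = [-2]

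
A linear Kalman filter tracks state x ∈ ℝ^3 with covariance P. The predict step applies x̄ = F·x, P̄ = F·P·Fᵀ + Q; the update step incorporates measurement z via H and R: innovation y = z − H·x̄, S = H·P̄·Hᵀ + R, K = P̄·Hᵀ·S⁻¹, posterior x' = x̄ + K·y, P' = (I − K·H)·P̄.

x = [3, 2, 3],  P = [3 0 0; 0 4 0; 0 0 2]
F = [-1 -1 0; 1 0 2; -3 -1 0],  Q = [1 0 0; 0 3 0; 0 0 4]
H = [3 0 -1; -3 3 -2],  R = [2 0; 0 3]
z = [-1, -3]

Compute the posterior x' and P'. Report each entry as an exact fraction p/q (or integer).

x' = [3269/4687, 16953/9374, 14109/4687]
P' = [3888/4687 19419/9374 9249/4687; 19419/9374 114881/18748 27714/4687; 9249/4687 27714/4687 29217/4687]

x̄ = F·x = [-5, 9, -11]
P̄ = F·P·Fᵀ + Q = [8 -3 13; -3 14 -9; 13 -9 35]
y = z − H·x̄ = [3, -67]
S = H·P̄·Hᵀ + R = [31 -41; -41 659]
K = P̄·Hᵀ·S⁻¹ = [2415/9374 -689/9374; 2829/18748 2139/18748; -735/4687 -1013/4687]
x' = x̄ + K·y = [3269/4687, 16953/9374, 14109/4687]
P' = (I − K·H)·P̄ = [3888/4687 19419/9374 9249/4687; 19419/9374 114881/18748 27714/4687; 9249/4687 27714/4687 29217/4687]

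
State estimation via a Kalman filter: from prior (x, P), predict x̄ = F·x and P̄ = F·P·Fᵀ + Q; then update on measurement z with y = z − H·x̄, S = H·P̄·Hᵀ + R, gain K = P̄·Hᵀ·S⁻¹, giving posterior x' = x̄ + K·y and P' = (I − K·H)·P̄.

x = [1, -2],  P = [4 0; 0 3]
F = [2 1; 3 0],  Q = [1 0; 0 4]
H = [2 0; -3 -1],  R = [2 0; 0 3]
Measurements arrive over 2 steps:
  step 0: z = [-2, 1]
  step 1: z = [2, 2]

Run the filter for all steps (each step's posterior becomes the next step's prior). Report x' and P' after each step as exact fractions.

step 0: x' = [-904/935, 353/187], P' = [284/935 -120/187; -120/187 696/187]
step 1: x' = [69343/98206, -184132/49103], P' = [30661/98206 -31956/49103; -31956/49103 168504/49103]

step 0: x̄ = F·x = [0, 3]
step 0: P̄ = F·P·Fᵀ + Q = [20 24; 24 40]
step 0: y = z − H·x̄ = [-2, 4]
step 0: S = H·P̄·Hᵀ + R = [82 -168; -168 367]
step 0: K = P̄·Hᵀ·S⁻¹ = [284/935 -84/935; -120/187 -112/187]
step 0: x' = x̄ + K·y = [-904/935, 353/187]
step 0: P' = (I − K·H)·P̄ = [284/935 -120/187; -120/187 696/187]
step 1: x̄ = F·x = [-43/935, -2712/935]
step 1: P̄ = F·P·Fᵀ + Q = [3151/935 -96/935; -96/935 6296/935]
step 1: y = z − H·x̄ = [1956/935, -971/935]
step 1: S = H·P̄·Hᵀ + R = [14474/935 -18714/935; -18714/935 36884/935]
step 1: K = P̄·Hᵀ·S⁻¹ = [30661/98206 -9357/98206; -31956/49103 -24212/49103]
step 1: x' = x̄ + K·y = [69343/98206, -184132/49103]
step 1: P' = (I − K·H)·P̄ = [30661/98206 -31956/49103; -31956/49103 168504/49103]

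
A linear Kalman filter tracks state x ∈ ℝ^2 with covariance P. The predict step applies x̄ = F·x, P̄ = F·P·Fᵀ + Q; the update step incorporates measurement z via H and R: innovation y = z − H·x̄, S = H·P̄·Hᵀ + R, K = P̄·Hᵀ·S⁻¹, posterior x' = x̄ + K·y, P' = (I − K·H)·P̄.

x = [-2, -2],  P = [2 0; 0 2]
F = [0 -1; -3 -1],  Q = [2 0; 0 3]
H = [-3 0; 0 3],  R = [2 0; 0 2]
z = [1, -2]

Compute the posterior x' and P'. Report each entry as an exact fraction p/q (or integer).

x' = [-938/3809, -2252/3809]
P' = [800/3809 4/3809; 4/3809 838/3809]

x̄ = F·x = [2, 8]
P̄ = F·P·Fᵀ + Q = [4 2; 2 23]
y = z − H·x̄ = [7, -26]
S = H·P̄·Hᵀ + R = [38 -18; -18 209]
K = P̄·Hᵀ·S⁻¹ = [-1200/3809 6/3809; -6/3809 1257/3809]
x' = x̄ + K·y = [-938/3809, -2252/3809]
P' = (I − K·H)·P̄ = [800/3809 4/3809; 4/3809 838/3809]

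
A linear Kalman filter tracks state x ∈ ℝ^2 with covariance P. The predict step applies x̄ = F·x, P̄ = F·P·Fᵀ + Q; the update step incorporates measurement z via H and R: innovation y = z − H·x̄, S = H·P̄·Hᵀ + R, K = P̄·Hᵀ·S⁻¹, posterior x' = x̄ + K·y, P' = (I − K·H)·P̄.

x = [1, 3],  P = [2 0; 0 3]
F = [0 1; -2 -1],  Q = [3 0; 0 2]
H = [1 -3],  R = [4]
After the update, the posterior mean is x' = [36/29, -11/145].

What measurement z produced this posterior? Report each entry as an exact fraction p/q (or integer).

z = [1]

x̄ = F·x = [3, -5]
P̄ = F·P·Fᵀ + Q = [6 -3; -3 13]
S = H·P̄·Hᵀ + R = [145]
K = P̄·Hᵀ·S⁻¹ = [3/29; -42/145]
x' − x̄ = [-51/29, 714/145] = K·y
y = (KᵀK)⁻¹·Kᵀ·(x' − x̄) = [-17]
z = y + H·x̄ = [-17] + [18] = [1]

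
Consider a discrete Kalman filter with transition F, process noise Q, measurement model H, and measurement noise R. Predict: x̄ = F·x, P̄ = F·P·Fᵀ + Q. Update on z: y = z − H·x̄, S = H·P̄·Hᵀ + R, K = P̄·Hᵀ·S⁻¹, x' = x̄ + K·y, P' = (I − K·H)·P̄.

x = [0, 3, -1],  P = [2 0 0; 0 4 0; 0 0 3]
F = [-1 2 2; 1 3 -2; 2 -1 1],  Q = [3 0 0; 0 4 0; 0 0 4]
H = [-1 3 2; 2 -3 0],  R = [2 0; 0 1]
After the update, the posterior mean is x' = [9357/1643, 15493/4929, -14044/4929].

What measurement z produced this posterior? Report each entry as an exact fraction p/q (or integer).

x̄ = F·x = [4, 11, -4]
P̄ = F·P·Fᵀ + Q = [33 10 -6; 10 54 -14; -6 -14 19]
S = H·P̄·Hᵀ + R = [393 -402; -402 499]
K = P̄·Hᵀ·S⁻¹ = [2329/11501 2706/11501; 4792/34503 -1986/11501; 13058/34503 4198/11501]
x' − x̄ = [2785/1643, -38726/4929, 5672/4929] = K·y
y = (KᵀK)⁻¹·Kᵀ·(x' − x̄) = [-23, 27]
z = y + H·x̄ = [-23, 27] + [21, -25] = [-2, 2]

z = [-2, 2]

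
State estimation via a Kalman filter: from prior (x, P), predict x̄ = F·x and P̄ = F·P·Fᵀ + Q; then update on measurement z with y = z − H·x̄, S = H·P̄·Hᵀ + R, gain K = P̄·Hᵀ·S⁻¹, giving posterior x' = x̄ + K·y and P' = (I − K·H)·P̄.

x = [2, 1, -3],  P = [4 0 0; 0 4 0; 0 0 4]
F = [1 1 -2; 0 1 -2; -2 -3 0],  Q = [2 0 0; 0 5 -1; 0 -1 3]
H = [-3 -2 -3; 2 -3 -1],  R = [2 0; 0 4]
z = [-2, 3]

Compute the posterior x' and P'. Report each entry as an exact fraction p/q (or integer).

x' = [129491/26137, 121814/26137, -192317/26137]
P' = [264806/26137 324462/26137 -477510/26137; 324462/26137 415952/26137 -599504/26137; -477510/26137 -599504/26137 877844/26137]

x̄ = F·x = [9, 7, -7]
P̄ = F·P·Fᵀ + Q = [26 20 -20; 20 25 -13; -20 -13 55]
y = z − H·x̄ = [18, -1]
S = H·P̄·Hᵀ + R = [555 176; 176 150]
K = P̄·Hᵀ·S⁻¹ = [-5406/26137 8434/26137; -3389/26137 143/26137; -997/26137 -8588/26137]
x' = x̄ + K·y = [129491/26137, 121814/26137, -192317/26137]
P' = (I − K·H)·P̄ = [264806/26137 324462/26137 -477510/26137; 324462/26137 415952/26137 -599504/26137; -477510/26137 -599504/26137 877844/26137]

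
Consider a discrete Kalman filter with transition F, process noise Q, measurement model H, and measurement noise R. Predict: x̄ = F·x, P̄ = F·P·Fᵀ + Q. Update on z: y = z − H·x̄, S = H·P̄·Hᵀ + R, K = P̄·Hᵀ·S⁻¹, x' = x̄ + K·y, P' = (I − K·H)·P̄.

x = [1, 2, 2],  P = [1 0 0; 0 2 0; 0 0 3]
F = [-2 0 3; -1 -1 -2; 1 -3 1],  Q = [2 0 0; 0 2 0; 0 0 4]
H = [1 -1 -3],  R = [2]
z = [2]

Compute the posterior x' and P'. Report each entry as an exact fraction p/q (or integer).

x̄ = F·x = [4, -7, -3]
P̄ = F·P·Fᵀ + Q = [33 -16 7; -16 17 -1; 7 -1 26]
y = z − H·x̄ = [-18]
S = H·P̄·Hᵀ + R = [270]
K = P̄·Hᵀ·S⁻¹ = [14/135; -1/9; -7/27]
x' = x̄ + K·y = [32/15, -5, 5/3]
P' = (I − K·H)·P̄ = [4063/135 -116/9 385/27; -116/9 41/3 -79/9; 385/27 -79/9 212/27]

x' = [32/15, -5, 5/3]
P' = [4063/135 -116/9 385/27; -116/9 41/3 -79/9; 385/27 -79/9 212/27]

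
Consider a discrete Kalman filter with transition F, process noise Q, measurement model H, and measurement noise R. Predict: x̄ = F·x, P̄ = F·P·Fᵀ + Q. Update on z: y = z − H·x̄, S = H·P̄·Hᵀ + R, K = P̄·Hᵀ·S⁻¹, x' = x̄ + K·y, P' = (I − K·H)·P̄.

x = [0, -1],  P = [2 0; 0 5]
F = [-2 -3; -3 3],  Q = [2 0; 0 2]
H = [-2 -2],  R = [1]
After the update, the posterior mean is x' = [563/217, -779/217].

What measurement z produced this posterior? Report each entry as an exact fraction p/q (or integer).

z = [2]

x̄ = F·x = [3, -3]
P̄ = F·P·Fᵀ + Q = [55 -33; -33 65]
S = H·P̄·Hᵀ + R = [217]
K = P̄·Hᵀ·S⁻¹ = [-44/217; -64/217]
x' − x̄ = [-88/217, -128/217] = K·y
y = (KᵀK)⁻¹·Kᵀ·(x' − x̄) = [2]
z = y + H·x̄ = [2] + [0] = [2]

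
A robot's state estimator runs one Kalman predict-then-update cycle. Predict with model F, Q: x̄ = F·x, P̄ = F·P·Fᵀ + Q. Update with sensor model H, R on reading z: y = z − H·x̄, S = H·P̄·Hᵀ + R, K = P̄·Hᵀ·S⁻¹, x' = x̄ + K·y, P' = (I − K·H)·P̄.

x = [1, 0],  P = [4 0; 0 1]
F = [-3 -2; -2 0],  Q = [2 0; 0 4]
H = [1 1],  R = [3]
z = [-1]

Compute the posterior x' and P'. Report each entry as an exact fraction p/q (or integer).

x' = [-75/113, -50/113]
P' = [390/113 -192/113; -192/113 324/113]

x̄ = F·x = [-3, -2]
P̄ = F·P·Fᵀ + Q = [42 24; 24 20]
y = z − H·x̄ = [4]
S = H·P̄·Hᵀ + R = [113]
K = P̄·Hᵀ·S⁻¹ = [66/113; 44/113]
x' = x̄ + K·y = [-75/113, -50/113]
P' = (I − K·H)·P̄ = [390/113 -192/113; -192/113 324/113]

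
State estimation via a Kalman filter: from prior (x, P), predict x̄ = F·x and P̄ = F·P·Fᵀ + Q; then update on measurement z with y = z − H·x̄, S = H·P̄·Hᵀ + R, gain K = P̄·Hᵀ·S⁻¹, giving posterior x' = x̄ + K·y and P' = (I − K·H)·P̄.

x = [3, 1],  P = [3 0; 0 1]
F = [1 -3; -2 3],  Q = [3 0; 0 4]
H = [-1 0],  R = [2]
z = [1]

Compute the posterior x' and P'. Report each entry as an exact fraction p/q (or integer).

x' = [-15/17, -36/17]
P' = [30/17 -30/17; -30/17 200/17]

x̄ = F·x = [0, -3]
P̄ = F·P·Fᵀ + Q = [15 -15; -15 25]
y = z − H·x̄ = [1]
S = H·P̄·Hᵀ + R = [17]
K = P̄·Hᵀ·S⁻¹ = [-15/17; 15/17]
x' = x̄ + K·y = [-15/17, -36/17]
P' = (I − K·H)·P̄ = [30/17 -30/17; -30/17 200/17]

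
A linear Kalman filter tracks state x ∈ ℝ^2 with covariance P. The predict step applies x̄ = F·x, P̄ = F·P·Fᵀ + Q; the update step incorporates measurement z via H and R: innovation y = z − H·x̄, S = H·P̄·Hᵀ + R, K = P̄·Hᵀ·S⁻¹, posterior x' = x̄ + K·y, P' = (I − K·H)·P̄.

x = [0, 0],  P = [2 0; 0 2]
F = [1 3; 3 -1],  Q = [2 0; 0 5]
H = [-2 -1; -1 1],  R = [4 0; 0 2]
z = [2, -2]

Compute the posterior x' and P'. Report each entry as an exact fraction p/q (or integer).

x' = [0, -150/79]
P' = [11/17 0; 0 100/79]

x̄ = F·x = [0, 0]
P̄ = F·P·Fᵀ + Q = [22 0; 0 25]
y = z − H·x̄ = [2, -2]
S = H·P̄·Hᵀ + R = [117 19; 19 49]
K = P̄·Hᵀ·S⁻¹ = [-11/34 -11/34; -25/79 50/79]
x' = x̄ + K·y = [0, -150/79]
P' = (I − K·H)·P̄ = [11/17 0; 0 100/79]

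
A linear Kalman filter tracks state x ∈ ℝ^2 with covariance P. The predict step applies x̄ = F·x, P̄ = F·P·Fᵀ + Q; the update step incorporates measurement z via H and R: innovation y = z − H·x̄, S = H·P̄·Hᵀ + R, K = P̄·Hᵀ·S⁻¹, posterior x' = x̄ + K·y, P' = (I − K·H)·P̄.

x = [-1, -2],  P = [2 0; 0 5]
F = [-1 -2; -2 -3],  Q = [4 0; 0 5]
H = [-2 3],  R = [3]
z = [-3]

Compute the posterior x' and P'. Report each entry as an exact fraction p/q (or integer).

x̄ = F·x = [5, 8]
P̄ = F·P·Fᵀ + Q = [26 34; 34 58]
y = z − H·x̄ = [-17]
S = H·P̄·Hᵀ + R = [221]
K = P̄·Hᵀ·S⁻¹ = [50/221; 106/221]
x' = x̄ + K·y = [15/13, -2/13]
P' = (I − K·H)·P̄ = [3246/221 2214/221; 2214/221 1582/221]

x' = [15/13, -2/13]
P' = [3246/221 2214/221; 2214/221 1582/221]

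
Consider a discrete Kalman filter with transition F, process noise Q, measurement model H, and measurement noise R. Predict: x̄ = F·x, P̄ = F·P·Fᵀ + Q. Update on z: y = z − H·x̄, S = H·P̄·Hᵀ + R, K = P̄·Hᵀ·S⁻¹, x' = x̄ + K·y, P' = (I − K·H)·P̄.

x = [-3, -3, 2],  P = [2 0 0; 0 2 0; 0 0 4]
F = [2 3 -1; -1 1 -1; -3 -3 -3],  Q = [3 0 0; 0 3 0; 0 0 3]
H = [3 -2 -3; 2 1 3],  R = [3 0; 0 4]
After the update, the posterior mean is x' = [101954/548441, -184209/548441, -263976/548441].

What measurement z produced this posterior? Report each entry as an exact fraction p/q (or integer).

z = [3, -1]

x̄ = F·x = [-17, -2, 12]
P̄ = F·P·Fᵀ + Q = [33 6 -18; 6 11 12; -18 12 75]
S = H·P̄·Hᵀ + R = [1415 -667; -667 702]
K = P̄·Hᵀ·S⁻¹ = [110988/548441 119517/548441; 11273/548441 56805/548441; -78639/548441 82314/548441]
x' − x̄ = [9425451/548441, 912673/548441, -6845268/548441] = K·y
y = (KᵀK)⁻¹·Kᵀ·(x' − x̄) = [86, -1]
z = y + H·x̄ = [86, -1] + [-83, 0] = [3, -1]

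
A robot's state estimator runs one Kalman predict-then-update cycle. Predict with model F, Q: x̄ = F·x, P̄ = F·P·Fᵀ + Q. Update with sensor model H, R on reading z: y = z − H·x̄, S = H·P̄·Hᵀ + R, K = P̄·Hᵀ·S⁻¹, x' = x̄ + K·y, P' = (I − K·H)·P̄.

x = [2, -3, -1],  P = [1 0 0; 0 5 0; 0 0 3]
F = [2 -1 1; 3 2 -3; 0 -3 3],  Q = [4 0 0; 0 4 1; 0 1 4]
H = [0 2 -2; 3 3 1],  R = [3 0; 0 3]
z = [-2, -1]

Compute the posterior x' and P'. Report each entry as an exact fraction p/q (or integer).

x̄ = F·x = [6, 3, 6]
P̄ = F·P·Fᵀ + Q = [16 -13 24; -13 60 -56; 24 -56 76]
y = z − H·x̄ = [4, -34]
S = H·P̄·Hᵀ + R = [995 210; 210 337]
K = P̄·Hᵀ·S⁻¹ = [-31868/291215 9675/58243; 60334/291215 7171/58243; -84768/291215 7108/58243]
x' = x̄ + K·y = [-24932/291215, -104089/291215, 199858/291215]
P' = (I − K·H)·P̄ = [704833/291215 -504294/291215 -456492/291215; -504294/291215 427737/291215 337236/291215; -456492/291215 337236/291215 464388/291215]

x' = [-24932/291215, -104089/291215, 199858/291215]
P' = [704833/291215 -504294/291215 -456492/291215; -504294/291215 427737/291215 337236/291215; -456492/291215 337236/291215 464388/291215]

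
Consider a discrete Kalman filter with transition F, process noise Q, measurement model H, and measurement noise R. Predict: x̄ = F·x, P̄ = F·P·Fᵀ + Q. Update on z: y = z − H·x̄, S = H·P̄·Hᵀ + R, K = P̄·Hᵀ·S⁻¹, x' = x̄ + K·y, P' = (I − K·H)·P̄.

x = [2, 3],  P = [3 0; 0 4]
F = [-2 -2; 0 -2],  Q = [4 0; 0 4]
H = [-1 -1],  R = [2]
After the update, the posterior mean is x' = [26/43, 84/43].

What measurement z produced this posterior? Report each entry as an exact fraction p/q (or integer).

x̄ = F·x = [-10, -6]
P̄ = F·P·Fᵀ + Q = [32 16; 16 20]
S = H·P̄·Hᵀ + R = [86]
K = P̄·Hᵀ·S⁻¹ = [-24/43; -18/43]
x' − x̄ = [456/43, 342/43] = K·y
y = (KᵀK)⁻¹·Kᵀ·(x' − x̄) = [-19]
z = y + H·x̄ = [-19] + [16] = [-3]

z = [-3]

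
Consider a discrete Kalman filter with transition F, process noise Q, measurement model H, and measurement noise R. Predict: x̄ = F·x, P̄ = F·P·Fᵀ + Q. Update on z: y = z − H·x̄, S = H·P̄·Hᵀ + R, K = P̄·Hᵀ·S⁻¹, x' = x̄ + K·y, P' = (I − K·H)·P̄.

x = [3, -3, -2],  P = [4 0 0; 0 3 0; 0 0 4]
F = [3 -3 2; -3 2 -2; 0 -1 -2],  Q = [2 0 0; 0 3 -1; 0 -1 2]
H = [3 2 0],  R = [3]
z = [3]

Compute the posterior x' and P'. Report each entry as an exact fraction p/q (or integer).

x' = [489/160, -117/40, 1171/160]
P' = [2351/160 -843/40 -811/160; -843/40 309/10 303/40; -811/160 303/40 3351/160]

x̄ = F·x = [14, -11, 7]
P̄ = F·P·Fᵀ + Q = [81 -70 -7; -70 67 9; -7 9 21]
y = z − H·x̄ = [-17]
S = H·P̄·Hᵀ + R = [160]
K = P̄·Hᵀ·S⁻¹ = [103/160; -19/40; -3/160]
x' = x̄ + K·y = [489/160, -117/40, 1171/160]
P' = (I − K·H)·P̄ = [2351/160 -843/40 -811/160; -843/40 309/10 303/40; -811/160 303/40 3351/160]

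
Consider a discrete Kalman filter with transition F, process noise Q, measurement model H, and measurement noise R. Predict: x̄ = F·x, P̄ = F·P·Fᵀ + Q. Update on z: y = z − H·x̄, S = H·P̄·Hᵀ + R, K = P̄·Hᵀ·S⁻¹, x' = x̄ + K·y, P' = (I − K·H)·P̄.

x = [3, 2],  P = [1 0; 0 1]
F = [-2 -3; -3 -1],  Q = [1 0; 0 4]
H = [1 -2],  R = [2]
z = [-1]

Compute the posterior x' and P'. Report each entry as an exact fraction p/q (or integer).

x̄ = F·x = [-12, -11]
P̄ = F·P·Fᵀ + Q = [14 9; 9 14]
y = z − H·x̄ = [-11]
S = H·P̄·Hᵀ + R = [36]
K = P̄·Hᵀ·S⁻¹ = [-1/9; -19/36]
x' = x̄ + K·y = [-97/9, -187/36]
P' = (I − K·H)·P̄ = [122/9 62/9; 62/9 143/36]

x' = [-97/9, -187/36]
P' = [122/9 62/9; 62/9 143/36]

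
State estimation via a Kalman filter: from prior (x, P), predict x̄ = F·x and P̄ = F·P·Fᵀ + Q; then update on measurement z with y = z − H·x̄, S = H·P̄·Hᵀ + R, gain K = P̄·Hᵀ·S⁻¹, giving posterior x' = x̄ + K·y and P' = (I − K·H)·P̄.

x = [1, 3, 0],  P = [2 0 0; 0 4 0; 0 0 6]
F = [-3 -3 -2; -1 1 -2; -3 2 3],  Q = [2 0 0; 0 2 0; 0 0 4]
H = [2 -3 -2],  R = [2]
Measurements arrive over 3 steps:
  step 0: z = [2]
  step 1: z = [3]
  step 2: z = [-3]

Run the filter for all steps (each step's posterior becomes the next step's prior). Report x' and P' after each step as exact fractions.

step 0: x̄ = F·x = [-12, 2, 3]
step 0: P̄ = F·P·Fᵀ + Q = [80 18 -42; 18 32 -22; -42 -22 92]
step 0: y = z − H·x̄ = [38]
step 0: S = H·P̄·Hᵀ + R = [834]
step 0: K = P̄·Hᵀ·S⁻¹ = [95/417; -8/417; -101/417]
step 0: x' = x̄ + K·y = [-1394/417, 530/417, -2587/417]
step 0: P' = (I − K·H)·P̄ = [15310/417 9026/417 1676/417; 9026/417 13216/417 -10790/417; 1676/417 -10790/417 17962/417]
step 1: x̄ = F·x = [7766/417, 2366/139, -2519/417]
step 1: P̄ = F·P·Fᵀ + Q = [382516/417 16126/139 113042/417; 16126/139 44340/139 -21574/139; 113042/417 -21574/139 86020/417]
step 1: y = z − H·x̄ = [1975/417]
step 1: S = H·P̄·Hᵀ + R = [810622/417]
step 1: K = P̄·Hᵀ·S⁻¹ = [196907/405311; -86430/405311; 124105/405311]
step 1: x' = x̄ + K·y = [8480903/405311, 6489684/405311, -1860602/405311]
step 1: P' = (I − K·H)·P̄ = [185835034/405311 128646234/405311 -7331224/405311; 128646234/405311 93463260/405311 -11462226/405311; -7331224/405311 -11462226/405311 9738010/405311]
step 2: x̄ = F·x = [-41190557/405311, 1729985/405311, -18045147/405311]
step 2: P̄ = F·P·Fᵀ + Q = [4643558120/405311 211568666/405311 1610248998/405311; 211568666/405311 78292496/405311 32240946/405311; 1610248998/405311 32240946/405311 586292192/405311]
step 2: y = z − H·x̄ = [50264842/405311]
step 2: S = H·P̄·Hᵀ + R = [6590919710/405311]
step 2: K = P̄·Hᵀ·S⁻¹ = [2715956123/3295459855; 61888976/3295459855; 975595387/3295459855]
step 2: x' = x̄ + K·y = [1912798821/3295459855, 21741170897/3295459855, -25730635321/3295459855]
step 2: P' = (I − K·H)·P̄ = [1356548538522/3295459855 890774143194/3295459855 17671367608/3295459855; 890774143194/3295459855 617672076048/3295459855 -35795859854/3295459855; 17671367608/3295459855 -35795859854/3295459855 70389562002/3295459855]

step 0: x' = [-1394/417, 530/417, -2587/417], P' = [15310/417 9026/417 1676/417; 9026/417 13216/417 -10790/417; 1676/417 -10790/417 17962/417]
step 1: x' = [8480903/405311, 6489684/405311, -1860602/405311], P' = [185835034/405311 128646234/405311 -7331224/405311; 128646234/405311 93463260/405311 -11462226/405311; -7331224/405311 -11462226/405311 9738010/405311]
step 2: x' = [1912798821/3295459855, 21741170897/3295459855, -25730635321/3295459855], P' = [1356548538522/3295459855 890774143194/3295459855 17671367608/3295459855; 890774143194/3295459855 617672076048/3295459855 -35795859854/3295459855; 17671367608/3295459855 -35795859854/3295459855 70389562002/3295459855]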